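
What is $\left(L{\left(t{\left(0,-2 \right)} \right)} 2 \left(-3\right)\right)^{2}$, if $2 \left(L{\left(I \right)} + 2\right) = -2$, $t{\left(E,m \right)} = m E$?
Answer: $324$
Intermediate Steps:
$t{\left(E,m \right)} = E m$
$L{\left(I \right)} = -3$ ($L{\left(I \right)} = -2 + \frac{1}{2} \left(-2\right) = -2 - 1 = -3$)
$\left(L{\left(t{\left(0,-2 \right)} \right)} 2 \left(-3\right)\right)^{2} = \left(\left(-3\right) 2 \left(-3\right)\right)^{2} = \left(\left(-6\right) \left(-3\right)\right)^{2} = 18^{2} = 324$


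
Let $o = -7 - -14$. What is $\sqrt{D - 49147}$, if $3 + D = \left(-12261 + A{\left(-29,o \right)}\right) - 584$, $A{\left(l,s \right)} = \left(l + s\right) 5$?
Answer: $i \sqrt{62105} \approx 249.21 i$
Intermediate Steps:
$o = 7$ ($o = -7 + 14 = 7$)
$A{\left(l,s \right)} = 5 l + 5 s$
$D = -12958$ ($D = -3 + \left(\left(-12261 + \left(5 \left(-29\right) + 5 \cdot 7\right)\right) - 584\right) = -3 + \left(\left(-12261 + \left(-145 + 35\right)\right) - 584\right) = -3 - 12955 = -12958$)
$\sqrt{D - 49147} = \sqrt{-12958 - 49147} = \sqrt{-62105} = i \sqrt{62105}$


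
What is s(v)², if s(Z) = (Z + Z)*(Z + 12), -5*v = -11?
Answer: 2439844/625 ≈ 3903.8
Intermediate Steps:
v = 11/5 (v = -⅕*(-11) = 11/5 ≈ 2.2000)
s(Z) = 2*Z*(12 + Z) (s(Z) = (2*Z)*(12 + Z) = 2*Z*(12 + Z))
s(v)² = (2*(11/5)*(12 + 11/5))² = (2*(11/5)*(71/5))² = (1562/25)² = 2439844/625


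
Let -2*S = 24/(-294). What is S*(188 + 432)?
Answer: 1240/49 ≈ 25.306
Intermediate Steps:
S = 2/49 (S = -12/(-294) = -12*(-1)/294 = -½*(-4/49) = 2/49 ≈ 0.040816)
S*(188 + 432) = 2*(188 + 432)/49 = (2/49)*620 = 1240/49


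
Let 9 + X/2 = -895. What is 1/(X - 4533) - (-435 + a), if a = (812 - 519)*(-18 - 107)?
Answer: 234997459/6341 ≈ 37060.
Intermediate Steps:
X = -1808 (X = -18 + 2*(-895) = -18 - 1790 = -1808)
a = -36625 (a = 293*(-125) = -36625)
1/(X - 4533) - (-435 + a) = 1/(-1808 - 4533) - (-435 - 36625) = 1/(-6341) - 1*(-37060) = -1/6341 + 37060 = 234997459/6341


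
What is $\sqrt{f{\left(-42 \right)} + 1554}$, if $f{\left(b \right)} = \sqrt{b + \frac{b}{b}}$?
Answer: $\sqrt{1554 + i \sqrt{41}} \approx 39.421 + 0.08121 i$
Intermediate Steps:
$f{\left(b \right)} = \sqrt{1 + b}$ ($f{\left(b \right)} = \sqrt{b + 1} = \sqrt{1 + b}$)
$\sqrt{f{\left(-42 \right)} + 1554} = \sqrt{\sqrt{1 - 42} + 1554} = \sqrt{\sqrt{-41} + 1554} = \sqrt{i \sqrt{41} + 1554} = \sqrt{1554 + i \sqrt{41}}$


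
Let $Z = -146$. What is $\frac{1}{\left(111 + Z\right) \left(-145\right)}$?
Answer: $\frac{1}{5075} \approx 0.00019704$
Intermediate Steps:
$\frac{1}{\left(111 + Z\right) \left(-145\right)} = \frac{1}{\left(111 - 146\right) \left(-145\right)} = \frac{1}{\left(-35\right) \left(-145\right)} = \frac{1}{5075}$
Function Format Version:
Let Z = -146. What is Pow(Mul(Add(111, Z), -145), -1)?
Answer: Rational(1, 5075) ≈ 0.00019704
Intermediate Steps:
Pow(Mul(Add(111, Z), -145), -1) = Pow(Mul(Add(111, -146), -145), -1) = Pow(Mul(-35, -145), -1) = Pow(5075, -1) = Rational(1, 5075)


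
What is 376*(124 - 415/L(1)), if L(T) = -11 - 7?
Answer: 497636/9 ≈ 55293.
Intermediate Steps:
L(T) = -18
376*(124 - 415/L(1)) = 376*(124 - 415/(-18)) = 376*(124 - 415*(-1/18)) = 376*(124 + 415/18) = 376*(2647/18) = 497636/9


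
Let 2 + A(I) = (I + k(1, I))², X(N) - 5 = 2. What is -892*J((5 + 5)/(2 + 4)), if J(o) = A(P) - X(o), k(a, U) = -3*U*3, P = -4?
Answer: -905380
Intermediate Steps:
X(N) = 7 (X(N) = 5 + 2 = 7)
k(a, U) = -9*U
A(I) = -2 + 64*I² (A(I) = -2 + (I - 9*I)² = -2 + (-8*I)² = -2 + 64*I²)
J(o) = 1015 (J(o) = (-2 + 64*(-4)²) - 1*7 = (-2 + 64*16) - 7 = (-2 + 1024) - 7 = 1022 - 7 = 1015)
-892*J((5 + 5)/(2 + 4)) = -892*1015 = -905380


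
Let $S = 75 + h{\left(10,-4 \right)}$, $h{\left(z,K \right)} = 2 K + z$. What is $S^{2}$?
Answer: $5929$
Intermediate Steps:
$h{\left(z,K \right)} = z + 2 K$
$S = 77$ ($S = 75 + \left(10 + 2 \left(-4\right)\right) = 75 + \left(10 - 8\right) = 75 + 2 = 77$)
$S^{2} = 77^{2} = 5929$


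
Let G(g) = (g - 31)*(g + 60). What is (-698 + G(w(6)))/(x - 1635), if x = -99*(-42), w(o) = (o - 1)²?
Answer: -1208/2523 ≈ -0.47880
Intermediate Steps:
w(o) = (-1 + o)²
x = 4158
G(g) = (-31 + g)*(60 + g)
(-698 + G(w(6)))/(x - 1635) = (-698 + (-1860 + ((-1 + 6)²)² + 29*(-1 + 6)²))/(4158 - 1635) = (-698 + (-1860 + (5²)² + 29*5²))/2523 = (-698 + (-1860 + 25² + 29*25))*(1/2523) = (-698 + (-1860 + 625 + 725))*(1/2523) = (-698 - 510)*(1/2523) = -1208*1/2523 = -1208/2523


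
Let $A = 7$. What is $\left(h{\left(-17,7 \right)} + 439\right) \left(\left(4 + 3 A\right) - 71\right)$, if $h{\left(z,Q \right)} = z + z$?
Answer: $-18630$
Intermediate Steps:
$h{\left(z,Q \right)} = 2 z$
$\left(h{\left(-17,7 \right)} + 439\right) \left(\left(4 + 3 A\right) - 71\right) = \left(2 \left(-17\right) + 439\right) \left(\left(4 + 3 \cdot 7\right) - 71\right) = \left(-34 + 439\right) \left(\left(4 + 21\right) - 71\right) = 405 \left(25 - 71\right) = 405 \left(-46\right) = -18630$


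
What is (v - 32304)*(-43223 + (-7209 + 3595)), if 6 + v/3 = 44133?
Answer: -4687306449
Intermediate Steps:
v = 132381 (v = -18 + 3*44133 = -18 + 132399 = 132381)
(v - 32304)*(-43223 + (-7209 + 3595)) = (132381 - 32304)*(-43223 + (-7209 + 3595)) = 100077*(-43223 - 3614) = 100077*(-46837) = -4687306449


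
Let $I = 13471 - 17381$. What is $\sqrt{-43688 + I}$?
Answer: $i \sqrt{47598} \approx 218.17 i$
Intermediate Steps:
$I = -3910$ ($I = 13471 - 17381 = -3910$)
$\sqrt{-43688 + I} = \sqrt{-43688 - 3910} = \sqrt{-47598} = i \sqrt{47598}$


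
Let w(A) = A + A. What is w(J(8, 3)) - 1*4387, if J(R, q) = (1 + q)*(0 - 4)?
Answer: -4419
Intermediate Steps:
J(R, q) = -4 - 4*q (J(R, q) = (1 + q)*(-4) = -4 - 4*q)
w(A) = 2*A
w(J(8, 3)) - 1*4387 = 2*(-4 - 4*3) - 1*4387 = 2*(-4 - 12) - 4387 = 2*(-16) - 4387 = -32 - 4387 = -4419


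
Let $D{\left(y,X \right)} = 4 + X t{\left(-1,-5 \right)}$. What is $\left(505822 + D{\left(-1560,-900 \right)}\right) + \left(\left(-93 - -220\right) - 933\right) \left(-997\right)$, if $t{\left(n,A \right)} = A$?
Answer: $1313908$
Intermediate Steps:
$D{\left(y,X \right)} = 4 - 5 X$ ($D{\left(y,X \right)} = 4 + X \left(-5\right) = 4 - 5 X$)
$\left(505822 + D{\left(-1560,-900 \right)}\right) + \left(\left(-93 - -220\right) - 933\right) \left(-997\right) = \left(505822 + \left(4 - -4500\right)\right) + \left(\left(-93 - -220\right) - 933\right) \left(-997\right) = \left(505822 + \left(4 + 4500\right)\right) + \left(\left(-93 + 220\right) - 933\right) \left(-997\right) = \left(505822 + 4504\right) + \left(127 - 933\right) \left(-997\right) = 510326 - -803582 = 510326 + 803582 = 1313908$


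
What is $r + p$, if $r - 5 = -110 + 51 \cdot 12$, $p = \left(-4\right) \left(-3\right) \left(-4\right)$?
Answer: $459$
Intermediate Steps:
$p = -48$ ($p = 12 \left(-4\right) = -48$)
$r = 507$ ($r = 5 + \left(-110 + 51 \cdot 12\right) = 5 + \left(-110 + 612\right) = 5 + 502 = 507$)
$r + p = 507 - 48 = 459$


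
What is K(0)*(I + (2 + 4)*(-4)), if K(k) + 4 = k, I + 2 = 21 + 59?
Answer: -216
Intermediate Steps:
I = 78 (I = -2 + (21 + 59) = -2 + 80 = 78)
K(k) = -4 + k
K(0)*(I + (2 + 4)*(-4)) = (-4 + 0)*(78 + (2 + 4)*(-4)) = -4*(78 + 6*(-4)) = -4*(78 - 24) = -4*54 = -216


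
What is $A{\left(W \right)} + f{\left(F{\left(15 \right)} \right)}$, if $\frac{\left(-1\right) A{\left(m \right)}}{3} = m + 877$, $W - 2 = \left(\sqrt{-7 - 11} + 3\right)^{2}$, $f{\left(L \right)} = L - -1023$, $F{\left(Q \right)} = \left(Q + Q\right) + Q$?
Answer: $-1542 - 54 i \sqrt{2} \approx -1542.0 - 76.368 i$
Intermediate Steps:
$F{\left(Q \right)} = 3 Q$ ($F{\left(Q \right)} = 2 Q + Q = 3 Q$)
$f{\left(L \right)} = 1023 + L$ ($f{\left(L \right)} = L + 1023 = 1023 + L$)
$W = 2 + \left(3 + 3 i \sqrt{2}\right)^{2}$ ($W = 2 + \left(\sqrt{-7 - 11} + 3\right)^{2} = 2 + \left(\sqrt{-18} + 3\right)^{2} = 2 + \left(3 i \sqrt{2} + 3\right)^{2} = 2 + \left(3 + 3 i \sqrt{2}\right)^{2} \approx -7.0 + 25.456 i$)
$A{\left(m \right)} = -2631 - 3 m$ ($A{\left(m \right)} = - 3 \left(m + 877\right) = - 3 \left(877 + m\right) = -2631 - 3 m$)
$A{\left(W \right)} + f{\left(F{\left(15 \right)} \right)} = \left(-2631 - 3 \left(-7 + 18 i \sqrt{2}\right)\right) + \left(1023 + 3 \cdot 15\right) = \left(-2631 + \left(21 - 54 i \sqrt{2}\right)\right) + \left(1023 + 45\right) = \left(-2610 - 54 i \sqrt{2}\right) + 1068 = -1542 - 54 i \sqrt{2}$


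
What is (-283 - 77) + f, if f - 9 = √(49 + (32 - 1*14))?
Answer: -351 + √67 ≈ -342.81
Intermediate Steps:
f = 9 + √67 (f = 9 + √(49 + (32 - 1*14)) = 9 + √(49 + (32 - 14)) = 9 + √(49 + 18) = 9 + √67 ≈ 17.185)
(-283 - 77) + f = (-283 - 77) + (9 + √67) = -360 + (9 + √67) = -351 + √67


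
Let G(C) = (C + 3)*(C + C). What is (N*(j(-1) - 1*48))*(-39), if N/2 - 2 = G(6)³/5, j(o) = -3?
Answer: 5011174116/5 ≈ 1.0022e+9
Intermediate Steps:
G(C) = 2*C*(3 + C) (G(C) = (3 + C)*(2*C) = 2*C*(3 + C))
N = 2519444/5 (N = 4 + 2*((2*6*(3 + 6))³/5) = 4 + 2*((2*6*9)³/5) = 4 + 2*((⅕)*108³) = 4 + 2*((⅕)*1259712) = 4 + 2*(1259712/5) = 4 + 2519424/5 = 2519444/5 ≈ 5.0389e+5)
(N*(j(-1) - 1*48))*(-39) = (2519444*(-3 - 1*48)/5)*(-39) = (2519444*(-3 - 48)/5)*(-39) = ((2519444/5)*(-51))*(-39) = -128491644/5*(-39) = 5011174116/5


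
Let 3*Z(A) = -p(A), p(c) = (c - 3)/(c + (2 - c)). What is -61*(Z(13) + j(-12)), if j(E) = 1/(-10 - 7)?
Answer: 5368/51 ≈ 105.25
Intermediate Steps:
p(c) = -3/2 + c/2 (p(c) = (-3 + c)/2 = (-3 + c)*(1/2) = -3/2 + c/2)
j(E) = -1/17 (j(E) = 1/(-17) = -1/17)
Z(A) = 1/2 - A/6 (Z(A) = (-(-3/2 + A/2))/3 = (3/2 - A/2)/3 = 1/2 - A/6)
-61*(Z(13) + j(-12)) = -61*((1/2 - 1/6*13) - 1/17) = -61*((1/2 - 13/6) - 1/17) = -61*(-5/3 - 1/17) = -61*(-88/51) = 5368/51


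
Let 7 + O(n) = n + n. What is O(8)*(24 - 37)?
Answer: -117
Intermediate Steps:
O(n) = -7 + 2*n (O(n) = -7 + (n + n) = -7 + 2*n)
O(8)*(24 - 37) = (-7 + 2*8)*(24 - 37) = (-7 + 16)*(-13) = 9*(-13) = -117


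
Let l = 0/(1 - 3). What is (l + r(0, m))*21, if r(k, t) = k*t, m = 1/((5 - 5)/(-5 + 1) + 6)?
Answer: 0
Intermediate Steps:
m = 1/6 (m = 1/(0/(-4) + 6) = 1/(0*(-1/4) + 6) = 1/(0 + 6) = 1/6 ≈ 0.16667)
l = 0 (l = 0/(-2) = 0*(-1/2) = 0)
(l + r(0, m))*21 = (0 + 0*(1/6))*21 = (0 + 0)*21 = 0*21 = 0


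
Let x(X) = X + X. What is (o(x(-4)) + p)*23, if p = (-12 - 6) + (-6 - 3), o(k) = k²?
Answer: 851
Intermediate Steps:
x(X) = 2*X
p = -27 (p = -18 - 9 = -27)
(o(x(-4)) + p)*23 = ((2*(-4))² - 27)*23 = ((-8)² - 27)*23 = (64 - 27)*23 = 37*23 = 851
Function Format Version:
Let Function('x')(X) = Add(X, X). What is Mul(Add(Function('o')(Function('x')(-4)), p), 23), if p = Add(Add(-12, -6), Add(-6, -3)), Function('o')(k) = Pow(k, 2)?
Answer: 851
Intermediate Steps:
Function('x')(X) = Mul(2, X)
p = -27 (p = Add(-18, -9) = -27)
Mul(Add(Function('o')(Function('x')(-4)), p), 23) = Mul(Add(Pow(Mul(2, -4), 2), -27), 23) = Mul(Add(Pow(-8, 2), -27), 23) = Mul(Add(64, -27), 23) = Mul(37, 23) = 851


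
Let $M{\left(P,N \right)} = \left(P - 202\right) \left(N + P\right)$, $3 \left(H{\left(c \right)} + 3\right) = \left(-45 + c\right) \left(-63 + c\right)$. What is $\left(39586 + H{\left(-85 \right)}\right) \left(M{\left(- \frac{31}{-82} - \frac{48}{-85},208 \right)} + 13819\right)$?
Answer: $- \frac{11116374846536563}{8573100} \approx -1.2967 \cdot 10^{9}$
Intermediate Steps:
$H{\left(c \right)} = -3 + \frac{\left(-63 + c\right) \left(-45 + c\right)}{3}$ ($H{\left(c \right)} = -3 + \frac{\left(-45 + c\right) \left(-63 + c\right)}{3} = -3 + \frac{\left(-63 + c\right) \left(-45 + c\right)}{3}$)
$M{\left(P,N \right)} = \left(-202 + P\right) \left(N + P\right)$
$\left(39586 + H{\left(-85 \right)}\right) \left(M{\left(- \frac{31}{-82} - \frac{48}{-85},208 \right)} + 13819\right) = \left(39586 + \left(942 - -3060 + \frac{\left(-85\right)^{2}}{3}\right)\right) \left(\left(\left(- \frac{31}{-82} - \frac{48}{-85}\right)^{2} - 42016 - 202 \left(- \frac{31}{-82} - \frac{48}{-85}\right) + 208 \left(- \frac{31}{-82} - \frac{48}{-85}\right)\right) + 13819\right) = \left(39586 + \left(942 + 3060 + \frac{1}{3} \cdot 7225\right)\right) \left(\left(\left(\left(-31\right) \left(- \frac{1}{82}\right) - - \frac{48}{85}\right)^{2} - 42016 - 202 \left(\left(-31\right) \left(- \frac{1}{82}\right) - - \frac{48}{85}\right) + 208 \left(\left(-31\right) \left(- \frac{1}{82}\right) - - \frac{48}{85}\right)\right) + 13819\right) = \left(39586 + \left(942 + 3060 + \frac{7225}{3}\right)\right) \left(\left(\left(\frac{31}{82} + \frac{48}{85}\right)^{2} - 42016 - 202 \left(\frac{31}{82} + \frac{48}{85}\right) + 208 \left(\frac{31}{82} + \frac{48}{85}\right)\right) + 13819\right) = \left(39586 + \frac{19231}{3}\right) \left(\left(\left(\frac{6571}{6970}\right)^{2} - 42016 - \frac{663671}{3485} + 208 \cdot \frac{6571}{6970}\right) + 13819\right) = \frac{137989 \left(\left(\frac{43178041}{48580900} - 42016 - \frac{663671}{3485} + \frac{683384}{3485}\right) + 13819\right)}{3} = \frac{137989 \left(- \frac{2040857117139}{48580900} + 13819\right)}{3} = \frac{137989}{3} \left(- \frac{1369517660039}{48580900}\right) = - \frac{11116374846536563}{8573100}$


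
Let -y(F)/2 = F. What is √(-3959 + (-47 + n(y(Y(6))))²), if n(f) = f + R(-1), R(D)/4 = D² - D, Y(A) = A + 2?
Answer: I*√934 ≈ 30.561*I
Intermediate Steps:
Y(A) = 2 + A
R(D) = -4*D + 4*D² (R(D) = 4*(D² - D) = -4*D + 4*D²)
y(F) = -2*F
n(f) = 8 + f (n(f) = f + 4*(-1)*(-1 - 1) = f + 4*(-1)*(-2) = f + 8 = 8 + f)
√(-3959 + (-47 + n(y(Y(6))))²) = √(-3959 + (-47 + (8 - 2*(2 + 6)))²) = √(-3959 + (-47 + (8 - 2*8))²) = √(-3959 + (-47 + (8 - 16))²) = √(-3959 + (-47 - 8)²) = √(-3959 + (-55)²) = √(-3959 + 3025) = √(-934) = I*√934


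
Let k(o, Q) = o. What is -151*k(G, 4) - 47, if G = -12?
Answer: 1765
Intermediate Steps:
-151*k(G, 4) - 47 = -151*(-12) - 47 = 1812 - 47 = 1765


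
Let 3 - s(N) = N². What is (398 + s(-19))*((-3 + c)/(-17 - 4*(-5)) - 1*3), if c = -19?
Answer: -1240/3 ≈ -413.33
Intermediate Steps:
s(N) = 3 - N²
(398 + s(-19))*((-3 + c)/(-17 - 4*(-5)) - 1*3) = (398 + (3 - 1*(-19)²))*((-3 - 19)/(-17 - 4*(-5)) - 1*3) = (398 + (3 - 1*361))*(-22/(-17 + 20) - 3) = (398 + (3 - 361))*(-22/3 - 3) = (398 - 358)*(-22*⅓ - 3) = 40*(-22/3 - 3) = 40*(-31/3) = -1240/3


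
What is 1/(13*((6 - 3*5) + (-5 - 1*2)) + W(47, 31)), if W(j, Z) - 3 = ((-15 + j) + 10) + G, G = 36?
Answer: -1/127 ≈ -0.0078740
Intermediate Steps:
W(j, Z) = 34 + j (W(j, Z) = 3 + (((-15 + j) + 10) + 36) = 3 + ((-5 + j) + 36) = 3 + (31 + j) = 34 + j)
1/(13*((6 - 3*5) + (-5 - 1*2)) + W(47, 31)) = 1/(13*((6 - 3*5) + (-5 - 1*2)) + (34 + 47)) = 1/(13*((6 - 15) + (-5 - 2)) + 81) = 1/(13*(-9 - 7) + 81) = 1/(13*(-16) + 81) = 1/(-208 + 81) = 1/(-127) = -1/127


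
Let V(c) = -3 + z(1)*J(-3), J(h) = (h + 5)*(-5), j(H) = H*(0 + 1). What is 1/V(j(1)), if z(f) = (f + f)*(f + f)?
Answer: -1/43 ≈ -0.023256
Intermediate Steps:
j(H) = H (j(H) = H*1 = H)
z(f) = 4*f² (z(f) = (2*f)*(2*f) = 4*f²)
J(h) = -25 - 5*h (J(h) = (5 + h)*(-5) = -25 - 5*h)
V(c) = -43 (V(c) = -3 + (4*1²)*(-25 - 5*(-3)) = -3 + (4*1)*(-25 + 15) = -3 + 4*(-10) = -3 - 40 = -43)
1/V(j(1)) = 1/(-43) = -1/43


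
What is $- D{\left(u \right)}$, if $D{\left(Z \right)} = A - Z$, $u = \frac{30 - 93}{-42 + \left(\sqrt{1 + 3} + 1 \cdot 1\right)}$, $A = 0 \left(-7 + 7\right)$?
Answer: $\frac{21}{13} \approx 1.6154$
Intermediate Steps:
$A = 0$ ($A = 0 \cdot 0 = 0$)
$u = \frac{21}{13}$ ($u = - \frac{63}{-42 + \left(\sqrt{4} + 1\right)} = - \frac{63}{-42 + \left(2 + 1\right)} = - \frac{63}{-42 + 3} = - \frac{63}{-39} = \left(-63\right) \left(- \frac{1}{39}\right) = \frac{21}{13} \approx 1.6154$)
$D{\left(Z \right)} = - Z$ ($D{\left(Z \right)} = 0 - Z = - Z$)
$- D{\left(u \right)} = - \frac{\left(-1\right) 21}{13} = \left(-1\right) \left(- \frac{21}{13}\right) = \frac{21}{13}$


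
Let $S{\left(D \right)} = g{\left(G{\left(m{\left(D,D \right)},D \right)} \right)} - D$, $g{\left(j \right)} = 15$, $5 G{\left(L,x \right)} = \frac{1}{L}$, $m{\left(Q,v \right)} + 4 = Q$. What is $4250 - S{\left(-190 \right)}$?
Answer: $4045$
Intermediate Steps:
$m{\left(Q,v \right)} = -4 + Q$
$G{\left(L,x \right)} = \frac{1}{5 L}$
$S{\left(D \right)} = 15 - D$
$4250 - S{\left(-190 \right)} = 4250 - \left(15 - -190\right) = 4250 - \left(15 + 190\right) = 4250 - 205 = 4045$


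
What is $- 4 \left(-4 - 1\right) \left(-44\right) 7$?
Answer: $-6160$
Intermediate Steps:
$- 4 \left(-4 - 1\right) \left(-44\right) 7 = \left(-4\right) \left(-5\right) \left(-44\right) 7 = 20 \left(-44\right) 7 = \left(-880\right) 7 = -6160$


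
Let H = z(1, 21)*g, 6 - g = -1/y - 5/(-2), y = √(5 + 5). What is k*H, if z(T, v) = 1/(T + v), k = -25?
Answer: -175/44 - 5*√10/44 ≈ -4.3366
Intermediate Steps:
y = √10 ≈ 3.1623
g = 7/2 + √10/10 (g = 6 - (-1/(√10) - 5/(-2)) = 6 - (-√10/10 - 5*(-½)) = 6 - (-√10/10 + 5/2) = 6 - (5/2 - √10/10) = 6 + (-5/2 + √10/10) = 7/2 + √10/10 ≈ 3.8162)
H = 7/44 + √10/220 (H = (7/2 + √10/10)/(1 + 21) = (7/2 + √10/10)/22 = 7/44 + √10/220 ≈ 0.17346)
k*H = -25*(7/44 + √10/220) = -175/44 - 5*√10/44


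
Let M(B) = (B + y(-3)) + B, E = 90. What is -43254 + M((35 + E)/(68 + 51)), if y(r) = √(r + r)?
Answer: -5146976/119 + I*√6 ≈ -43252.0 + 2.4495*I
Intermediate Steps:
y(r) = √2*√r (y(r) = √(2*r) = √2*√r)
M(B) = 2*B + I*√6 (M(B) = (B + √2*√(-3)) + B = (B + √2*(I*√3)) + B = (B + I*√6) + B = 2*B + I*√6)
-43254 + M((35 + E)/(68 + 51)) = -43254 + (2*((35 + 90)/(68 + 51)) + I*√6) = -43254 + (2*(125/119) + I*√6) = -43254 + (250/119 + I*√6) = -5146976/119 + I*√6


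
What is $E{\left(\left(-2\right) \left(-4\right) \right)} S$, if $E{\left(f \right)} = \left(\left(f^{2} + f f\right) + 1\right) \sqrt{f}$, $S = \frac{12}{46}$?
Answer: $\frac{1548 \sqrt{2}}{23} \approx 95.183$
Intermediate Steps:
$S = \frac{6}{23}$ ($S = 12 \cdot \frac{1}{46} = \frac{6}{23} \approx 0.26087$)
$E{\left(f \right)} = \sqrt{f} \left(1 + 2 f^{2}\right)$ ($E{\left(f \right)} = \left(\left(f^{2} + f^{2}\right) + 1\right) \sqrt{f} = \left(2 f^{2} + 1\right) \sqrt{f} = \left(1 + 2 f^{2}\right) \sqrt{f} = \sqrt{f} \left(1 + 2 f^{2}\right)$)
$E{\left(\left(-2\right) \left(-4\right) \right)} S = \sqrt{\left(-2\right) \left(-4\right)} \left(1 + 2 \left(\left(-2\right) \left(-4\right)\right)^{2}\right) \frac{6}{23} = \sqrt{8} \left(1 + 2 \cdot 8^{2}\right) \frac{6}{23} = 2 \sqrt{2} \left(1 + 2 \cdot 64\right) \frac{6}{23} = 2 \sqrt{2} \left(1 + 128\right) \frac{6}{23} = 2 \sqrt{2} \cdot 129 \cdot \frac{6}{23} = 258 \sqrt{2} \cdot \frac{6}{23} = \frac{1548 \sqrt{2}}{23}$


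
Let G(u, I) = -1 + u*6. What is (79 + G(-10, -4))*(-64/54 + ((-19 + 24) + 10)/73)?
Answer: -3862/219 ≈ -17.635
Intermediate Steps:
G(u, I) = -1 + 6*u
(79 + G(-10, -4))*(-64/54 + ((-19 + 24) + 10)/73) = (79 + (-1 + 6*(-10)))*(-64/54 + ((-19 + 24) + 10)/73) = (79 + (-1 - 60))*(-64*1/54 + (5 + 10)*(1/73)) = (79 - 61)*(-32/27 + 15*(1/73)) = 18*(-32/27 + 15/73) = 18*(-1931/1971) = -3862/219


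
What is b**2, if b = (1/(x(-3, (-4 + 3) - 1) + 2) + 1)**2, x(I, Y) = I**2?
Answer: 20736/14641 ≈ 1.4163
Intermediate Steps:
b = 144/121 (b = (1/((-3)**2 + 2) + 1)**2 = (1/(9 + 2) + 1)**2 = (1/11 + 1)**2 = (12/11)**2 = 144/121 ≈ 1.1901)
b**2 = (144/121)**2 = 20736/14641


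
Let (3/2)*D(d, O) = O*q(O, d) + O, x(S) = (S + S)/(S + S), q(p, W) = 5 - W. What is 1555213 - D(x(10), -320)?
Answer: 4668839/3 ≈ 1.5563e+6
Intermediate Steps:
x(S) = 1 (x(S) = (2*S)/((2*S)) = (2*S)*(1/(2*S)) = 1)
D(d, O) = 2*O/3 + 2*O*(5 - d)/3 (D(d, O) = 2*(O*(5 - d) + O)/3 = 2*(O + O*(5 - d))/3 = 2*O/3 + 2*O*(5 - d)/3)
1555213 - D(x(10), -320) = 1555213 - 2*(-320)*(6 - 1*1)/3 = 1555213 - 2*(-320)*(6 - 1)/3 = 1555213 - 2*(-320)*5/3 = 1555213 - 1*(-3200/3) = 1555213 + 3200/3 = 4668839/3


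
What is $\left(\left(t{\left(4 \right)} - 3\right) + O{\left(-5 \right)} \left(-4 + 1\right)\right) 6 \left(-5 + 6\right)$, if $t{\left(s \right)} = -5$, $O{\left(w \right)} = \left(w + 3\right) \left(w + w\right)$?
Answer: $-408$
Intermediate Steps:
$O{\left(w \right)} = 2 w \left(3 + w\right)$ ($O{\left(w \right)} = \left(3 + w\right) 2 w = 2 w \left(3 + w\right)$)
$\left(\left(t{\left(4 \right)} - 3\right) + O{\left(-5 \right)} \left(-4 + 1\right)\right) 6 \left(-5 + 6\right) = \left(\left(-5 - 3\right) + 2 \left(-5\right) \left(3 - 5\right) \left(-4 + 1\right)\right) 6 \left(-5 + 6\right) = \left(-8 + 2 \left(-5\right) \left(-2\right) \left(-3\right)\right) 6 \cdot 1 = \left(-8 + 20 \left(-3\right)\right) 6 = \left(-8 - 60\right) 6 = \left(-68\right) 6 = -408$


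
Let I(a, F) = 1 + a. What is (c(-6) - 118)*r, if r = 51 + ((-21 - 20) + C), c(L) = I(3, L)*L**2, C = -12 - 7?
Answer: -234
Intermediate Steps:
C = -19
c(L) = 4*L**2 (c(L) = (1 + 3)*L**2 = 4*L**2)
r = -9 (r = 51 + ((-21 - 20) - 19) = 51 + (-41 - 19) = 51 - 60 = -9)
(c(-6) - 118)*r = (4*(-6)**2 - 118)*(-9) = (4*36 - 118)*(-9) = (144 - 118)*(-9) = 26*(-9) = -234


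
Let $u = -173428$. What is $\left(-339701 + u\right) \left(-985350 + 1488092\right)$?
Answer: $-257971499718$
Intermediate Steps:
$\left(-339701 + u\right) \left(-985350 + 1488092\right) = \left(-339701 - 173428\right) \left(-985350 + 1488092\right) = \left(-513129\right) 502742 = -257971499718$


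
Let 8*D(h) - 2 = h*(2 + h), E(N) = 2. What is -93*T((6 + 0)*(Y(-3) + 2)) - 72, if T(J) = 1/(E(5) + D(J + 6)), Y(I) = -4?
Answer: -628/7 ≈ -89.714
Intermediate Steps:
D(h) = ¼ + h*(2 + h)/8 (D(h) = ¼ + (h*(2 + h))/8 = ¼ + h*(2 + h)/8)
T(J) = 1/(15/4 + J/4 + (6 + J)²/8) (T(J) = 1/(2 + (¼ + (J + 6)/4 + (J + 6)²/8)) = 1/(2 + (¼ + (6 + J)/4 + (6 + J)²/8)) = 1/(2 + (¼ + (3/2 + J/4) + (6 + J)²/8)) = 1/(2 + (7/4 + J/4 + (6 + J)²/8)) = 1/(15/4 + J/4 + (6 + J)²/8))
-93*T((6 + 0)*(Y(-3) + 2)) - 72 = -744/(66 + ((6 + 0)*(-4 + 2))² + 14*((6 + 0)*(-4 + 2))) - 72 = -744/(66 + (6*(-2))² + 14*(6*(-2))) - 72 = -744/(66 + (-12)² + 14*(-12)) - 72 = -744/(66 + 144 - 168) - 72 = -744/42 - 72 = -93*4/21 - 72 = -124/7 - 72 = -628/7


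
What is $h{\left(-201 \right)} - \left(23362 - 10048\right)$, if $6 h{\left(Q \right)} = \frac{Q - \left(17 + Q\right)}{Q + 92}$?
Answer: $- \frac{8707339}{654} \approx -13314.0$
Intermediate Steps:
$h{\left(Q \right)} = - \frac{17}{6 \left(92 + Q\right)}$ ($h{\left(Q \right)} = \frac{\left(Q - \left(17 + Q\right)\right) \frac{1}{Q + 92}}{6} = \frac{\left(-17\right) \frac{1}{92 + Q}}{6} = - \frac{17}{6 \left(92 + Q\right)}$)
$h{\left(-201 \right)} - \left(23362 - 10048\right) = - \frac{17}{552 + 6 \left(-201\right)} - \left(23362 - 10048\right) = - \frac{17}{552 - 1206} - \left(23362 - 10048\right) = - \frac{17}{-654} - 13314 = \left(-17\right) \left(- \frac{1}{654}\right) - 13314 = \frac{17}{654} - 13314 = - \frac{8707339}{654}$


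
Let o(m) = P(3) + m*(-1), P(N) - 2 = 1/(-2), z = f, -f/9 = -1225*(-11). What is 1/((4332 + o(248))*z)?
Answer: -2/990938025 ≈ -2.0183e-9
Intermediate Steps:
f = -121275 (f = -(-11025)*(-11) = -9*13475 = -121275)
z = -121275
P(N) = 3/2 (P(N) = 2 + 1/(-2) = 2 - 1/2 = 3/2)
o(m) = 3/2 - m (o(m) = 3/2 + m*(-1) = 3/2 - m)
1/((4332 + o(248))*z) = 1/((4332 + (3/2 - 1*248))*(-121275)) = -1/121275/(4332 + (3/2 - 248)) = -1/121275/(4332 - 493/2) = -1/121275/(8171/2) = (2/8171)*(-1/121275) = -2/990938025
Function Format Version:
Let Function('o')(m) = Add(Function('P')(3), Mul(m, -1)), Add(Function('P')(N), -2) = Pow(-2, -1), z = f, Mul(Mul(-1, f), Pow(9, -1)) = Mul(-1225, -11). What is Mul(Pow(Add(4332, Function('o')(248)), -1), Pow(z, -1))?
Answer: Rational(-2, 990938025) ≈ -2.0183e-9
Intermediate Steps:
f = -121275 (f = Mul(-9, Mul(-1225, -11)) = Mul(-9, 13475) = -121275)
z = -121275
Function('P')(N) = Rational(3, 2) (Function('P')(N) = Add(2, Pow(-2, -1)) = Add(2, Rational(-1, 2)) = Rational(3, 2))
Function('o')(m) = Add(Rational(3, 2), Mul(-1, m)) (Function('o')(m) = Add(Rational(3, 2), Mul(m, -1)) = Add(Rational(3, 2), Mul(-1, m)))
Mul(Pow(Add(4332, Function('o')(248)), -1), Pow(z, -1)) = Mul(Pow(Add(4332, Add(Rational(3, 2), Mul(-1, 248))), -1), Pow(-121275, -1)) = Mul(Pow(Add(4332, Add(Rational(3, 2), -248)), -1), Rational(-1, 121275)) = Mul(Pow(Add(4332, Rational(-493, 2)), -1), Rational(-1, 121275)) = Mul(Pow(Rational(8171, 2), -1), Rational(-1, 121275)) = Mul(Rational(2, 8171), Rational(-1, 121275)) = Rational(-2, 990938025)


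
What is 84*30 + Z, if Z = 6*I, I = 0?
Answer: 2520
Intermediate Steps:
Z = 0 (Z = 6*0 = 0)
84*30 + Z = 84*30 + 0 = 2520 + 0 = 2520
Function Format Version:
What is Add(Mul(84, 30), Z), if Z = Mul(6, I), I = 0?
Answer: 2520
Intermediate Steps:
Z = 0 (Z = Mul(6, 0) = 0)
Add(Mul(84, 30), Z) = Add(Mul(84, 30), 0) = Add(2520, 0) = 2520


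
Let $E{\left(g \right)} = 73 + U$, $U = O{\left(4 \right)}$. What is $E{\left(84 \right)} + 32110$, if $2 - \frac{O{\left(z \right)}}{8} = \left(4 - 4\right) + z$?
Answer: $32167$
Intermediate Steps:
$O{\left(z \right)} = 16 - 8 z$ ($O{\left(z \right)} = 16 - 8 \left(\left(4 - 4\right) + z\right) = 16 - 8 \left(0 + z\right) = 16 - 8 z$)
$U = -16$ ($U = 16 - 32 = -16$)
$E{\left(g \right)} = 57$ ($E{\left(g \right)} = 73 - 16 = 57$)
$E{\left(84 \right)} + 32110 = 57 + 32110 = 32167$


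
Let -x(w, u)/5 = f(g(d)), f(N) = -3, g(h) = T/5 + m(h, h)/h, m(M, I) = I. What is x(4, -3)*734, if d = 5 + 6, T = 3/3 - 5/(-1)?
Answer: 11010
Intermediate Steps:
T = 6 (T = 3*(⅓) - 5*(-1) = 1 + 5 = 6)
d = 11
g(h) = 11/5 (g(h) = 6/5 + h/h = 6*(⅕) + 1 = 6/5 + 1 = 11/5)
x(w, u) = 15 (x(w, u) = -5*(-3) = 15)
x(4, -3)*734 = 15*734 = 11010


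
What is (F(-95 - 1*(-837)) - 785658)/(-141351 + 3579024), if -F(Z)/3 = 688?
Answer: -262574/1145891 ≈ -0.22914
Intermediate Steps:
F(Z) = -2064 (F(Z) = -3*688 = -2064)
(F(-95 - 1*(-837)) - 785658)/(-141351 + 3579024) = (-2064 - 785658)/(-141351 + 3579024) = -787722/3437673 = -787722*1/3437673 = -262574/1145891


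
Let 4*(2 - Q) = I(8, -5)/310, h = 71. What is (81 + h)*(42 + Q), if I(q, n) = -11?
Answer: 1036849/155 ≈ 6689.4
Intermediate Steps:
Q = 2491/1240 (Q = 2 - (-11)/(4*310) = 2 - 1/4*(-11/310) = 2 + 11/1240 = 2491/1240 ≈ 2.0089)
(81 + h)*(42 + Q) = (81 + 71)*(42 + 2491/1240) = 152*(54571/1240) = 1036849/155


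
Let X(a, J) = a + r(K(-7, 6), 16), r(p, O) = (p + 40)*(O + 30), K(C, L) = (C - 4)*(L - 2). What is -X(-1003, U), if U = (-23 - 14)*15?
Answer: 1187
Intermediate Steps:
K(C, L) = (-4 + C)*(-2 + L)
U = -555 (U = -37*15 = -555)
r(p, O) = (30 + O)*(40 + p) (r(p, O) = (40 + p)*(30 + O) = (30 + O)*(40 + p))
X(a, J) = -184 + a (X(a, J) = a + (1200 + 30*(8 - 4*6 - 2*(-7) - 7*6) + 40*16 + 16*(8 - 4*6 - 2*(-7) - 7*6)) = a + (1200 + 30*(8 - 24 + 14 - 42) + 640 + 16*(8 - 24 + 14 - 42)) = a + (1200 + 30*(-44) + 640 + 16*(-44)) = a + (1200 - 1320 + 640 - 704) = a - 184 = -184 + a)
-X(-1003, U) = -(-184 - 1003) = -1*(-1187) = 1187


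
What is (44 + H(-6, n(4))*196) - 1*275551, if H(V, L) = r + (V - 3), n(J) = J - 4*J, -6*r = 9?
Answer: -277565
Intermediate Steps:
r = -3/2 (r = -⅙*9 = -3/2 ≈ -1.5000)
n(J) = -3*J
H(V, L) = -9/2 + V (H(V, L) = -3/2 + (V - 3) = -3/2 + (-3 + V) = -9/2 + V)
(44 + H(-6, n(4))*196) - 1*275551 = (44 + (-9/2 - 6)*196) - 1*275551 = (44 - 21/2*196) - 275551 = (44 - 2058) - 275551 = -2014 - 275551 = -277565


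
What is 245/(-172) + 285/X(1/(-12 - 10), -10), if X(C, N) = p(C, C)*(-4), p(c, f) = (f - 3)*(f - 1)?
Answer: -6308965/265052 ≈ -23.803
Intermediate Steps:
p(c, f) = (-1 + f)*(-3 + f) (p(c, f) = (-3 + f)*(-1 + f) = (-1 + f)*(-3 + f))
X(C, N) = -12 - 4*C² + 16*C (X(C, N) = (3 + C² - 4*C)*(-4) = -12 - 4*C² + 16*C)
245/(-172) + 285/X(1/(-12 - 10), -10) = 245/(-172) + 285/(-12 - 4/(-12 - 10)² + 16/(-12 - 10)) = 245*(-1/172) + 285/(-12 - 4*(1/(-22))² + 16/(-22)) = -245/172 + 285/(-12 - 4*(-1/22)² + 16*(-1/22)) = -245/172 + 285/(-12 - 4*1/484 - 8/11) = -245/172 + 285/(-12 - 1/121 - 8/11) = -245/172 + 285/(-1541/121) = -245/172 + 285*(-121/1541) = -245/172 - 34485/1541 = -6308965/265052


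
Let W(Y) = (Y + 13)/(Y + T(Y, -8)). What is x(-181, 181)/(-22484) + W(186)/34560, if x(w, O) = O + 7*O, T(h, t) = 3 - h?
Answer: -36413581/582785280 ≈ -0.062482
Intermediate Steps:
W(Y) = 13/3 + Y/3 (W(Y) = (Y + 13)/(Y + (3 - Y)) = (13 + Y)/3 = (13 + Y)*(1/3) = 13/3 + Y/3)
x(w, O) = 8*O
x(-181, 181)/(-22484) + W(186)/34560 = (8*181)/(-22484) + (13/3 + (1/3)*186)/34560 = 1448*(-1/22484) + (13/3 + 62)*(1/34560) = -362/5621 + (199/3)*(1/34560) = -362/5621 + 199/103680 = -36413581/582785280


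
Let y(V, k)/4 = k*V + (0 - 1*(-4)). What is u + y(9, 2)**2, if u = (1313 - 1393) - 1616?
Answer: 6048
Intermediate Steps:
y(V, k) = 16 + 4*V*k (y(V, k) = 4*(k*V + (0 - 1*(-4))) = 4*(V*k + (0 + 4)) = 4*(V*k + 4) = 4*(4 + V*k) = 16 + 4*V*k)
u = -1696 (u = -80 - 1616 = -1696)
u + y(9, 2)**2 = -1696 + (16 + 4*9*2)**2 = -1696 + (16 + 72)**2 = -1696 + 88**2 = -1696 + 7744 = 6048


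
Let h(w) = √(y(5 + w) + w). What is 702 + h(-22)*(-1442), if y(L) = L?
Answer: 702 - 1442*I*√39 ≈ 702.0 - 9005.3*I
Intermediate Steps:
h(w) = √(5 + 2*w) (h(w) = √((5 + w) + w) = √(5 + 2*w))
702 + h(-22)*(-1442) = 702 + √(5 + 2*(-22))*(-1442) = 702 + √(5 - 44)*(-1442) = 702 + √(-39)*(-1442) = 702 + (I*√39)*(-1442) = 702 - 1442*I*√39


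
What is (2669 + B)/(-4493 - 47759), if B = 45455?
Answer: -12031/13063 ≈ -0.92100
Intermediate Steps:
(2669 + B)/(-4493 - 47759) = (2669 + 45455)/(-4493 - 47759) = 48124/(-52252) = 48124*(-1/52252) = -12031/13063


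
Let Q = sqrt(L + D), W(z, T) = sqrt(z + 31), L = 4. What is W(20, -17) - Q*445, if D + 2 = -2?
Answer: sqrt(51) ≈ 7.1414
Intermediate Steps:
D = -4 (D = -2 - 2 = -4)
W(z, T) = sqrt(31 + z)
Q = 0 (Q = sqrt(4 - 4) = sqrt(0) = 0)
W(20, -17) - Q*445 = sqrt(31 + 20) - 0*445 = sqrt(51) - 1*0 = sqrt(51) + 0 = sqrt(51)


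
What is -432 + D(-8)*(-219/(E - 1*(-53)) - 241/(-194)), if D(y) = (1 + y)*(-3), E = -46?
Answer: -206205/194 ≈ -1062.9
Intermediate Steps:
D(y) = -3 - 3*y
-432 + D(-8)*(-219/(E - 1*(-53)) - 241/(-194)) = -432 + (-3 - 3*(-8))*(-219/(-46 - 1*(-53)) - 241/(-194)) = -432 + (-3 + 24)*(-219/(-46 + 53) - 241*(-1/194)) = -432 + 21*(-219/7 + 241/194) = -432 + 21*(-40799/1358) = -432 - 122397/194 = -206205/194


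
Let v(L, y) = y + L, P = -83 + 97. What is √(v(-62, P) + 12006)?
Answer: √11958 ≈ 109.35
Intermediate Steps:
P = 14
v(L, y) = L + y
√(v(-62, P) + 12006) = √((-62 + 14) + 12006) = √(-48 + 12006) = √11958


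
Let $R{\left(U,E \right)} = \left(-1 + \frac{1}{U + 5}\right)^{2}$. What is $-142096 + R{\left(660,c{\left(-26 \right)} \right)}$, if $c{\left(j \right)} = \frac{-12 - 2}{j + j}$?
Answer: $- \frac{62837962704}{442225} \approx -1.421 \cdot 10^{5}$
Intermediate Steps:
$c{\left(j \right)} = - \frac{7}{j}$ ($c{\left(j \right)} = - \frac{14}{2 j} = - 14 \frac{1}{2 j} = - \frac{7}{j}$)
$R{\left(U,E \right)} = \left(-1 + \frac{1}{5 + U}\right)^{2}$
$-142096 + R{\left(660,c{\left(-26 \right)} \right)} = -142096 + \frac{\left(4 + 660\right)^{2}}{\left(5 + 660\right)^{2}} = -142096 + \frac{664^{2}}{442225} = -142096 + 440896 \cdot \frac{1}{442225} = -142096 + \frac{440896}{442225} = - \frac{62837962704}{442225}$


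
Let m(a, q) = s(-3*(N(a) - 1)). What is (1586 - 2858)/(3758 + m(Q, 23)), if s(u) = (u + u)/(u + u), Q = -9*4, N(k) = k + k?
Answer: -424/1253 ≈ -0.33839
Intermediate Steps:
N(k) = 2*k
Q = -36
s(u) = 1 (s(u) = (2*u)/((2*u)) = (2*u)*(1/(2*u)) = 1)
m(a, q) = 1
(1586 - 2858)/(3758 + m(Q, 23)) = (1586 - 2858)/(3758 + 1) = -1272/3759 = -1272*1/3759 = -424/1253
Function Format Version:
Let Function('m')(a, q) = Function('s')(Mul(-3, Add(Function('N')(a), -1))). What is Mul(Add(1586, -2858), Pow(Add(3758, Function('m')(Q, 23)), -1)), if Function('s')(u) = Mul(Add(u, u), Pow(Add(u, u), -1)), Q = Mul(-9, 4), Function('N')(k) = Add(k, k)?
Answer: Rational(-424, 1253) ≈ -0.33839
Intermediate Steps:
Function('N')(k) = Mul(2, k)
Q = -36
Function('s')(u) = 1 (Function('s')(u) = Mul(Mul(2, u), Pow(Mul(2, u), -1)) = Mul(Mul(2, u), Mul(Rational(1, 2), Pow(u, -1))) = 1)
Function('m')(a, q) = 1
Mul(Add(1586, -2858), Pow(Add(3758, Function('m')(Q, 23)), -1)) = Mul(Add(1586, -2858), Pow(Add(3758, 1), -1)) = Mul(-1272, Pow(3759, -1)) = Mul(-1272, Rational(1, 3759)) = Rational(-424, 1253)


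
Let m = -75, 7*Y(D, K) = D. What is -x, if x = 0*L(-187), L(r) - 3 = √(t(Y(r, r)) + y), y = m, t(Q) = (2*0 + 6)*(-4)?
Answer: 0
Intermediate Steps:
Y(D, K) = D/7
t(Q) = -24 (t(Q) = (0 + 6)*(-4) = 6*(-4) = -24)
y = -75
L(r) = 3 + 3*I*√11 (L(r) = 3 + √(-24 - 75) = 3 + √(-99) = 3 + 3*I*√11)
x = 0 (x = 0*(3 + 3*I*√11) = 0)
-x = -1*0 = 0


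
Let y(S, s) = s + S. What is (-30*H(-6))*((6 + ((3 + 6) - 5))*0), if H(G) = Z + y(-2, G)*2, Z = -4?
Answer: 0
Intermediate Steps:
y(S, s) = S + s
H(G) = -8 + 2*G (H(G) = -4 + (-2 + G)*2 = -4 + (-4 + 2*G) = -8 + 2*G)
(-30*H(-6))*((6 + ((3 + 6) - 5))*0) = (-30*(-8 + 2*(-6)))*((6 + ((3 + 6) - 5))*0) = (-30*(-8 - 12))*((6 + (9 - 5))*0) = (-30*(-20))*((6 + 4)*0) = 600*(10*0) = 600*0 = 0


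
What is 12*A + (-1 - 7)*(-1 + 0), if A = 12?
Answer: 152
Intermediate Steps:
12*A + (-1 - 7)*(-1 + 0) = 12*12 + (-1 - 7)*(-1 + 0) = 144 - 8*(-1) = 144 + 8 = 152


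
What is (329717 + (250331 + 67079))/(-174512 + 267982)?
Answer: 49779/7190 ≈ 6.9234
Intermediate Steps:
(329717 + (250331 + 67079))/(-174512 + 267982) = (329717 + 317410)/93470 = 647127*(1/93470) = 49779/7190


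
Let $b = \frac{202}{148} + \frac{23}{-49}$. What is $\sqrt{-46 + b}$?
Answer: $\frac{i \sqrt{12102626}}{518} \approx 6.716 i$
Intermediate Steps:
$b = \frac{3247}{3626}$ ($b = 202 \cdot \frac{1}{148} + 23 \left(- \frac{1}{49}\right) = \frac{101}{74} - \frac{23}{49} = \frac{3247}{3626} \approx 0.89548$)
$\sqrt{-46 + b} = \sqrt{-46 + \frac{3247}{3626}} = \sqrt{- \frac{163549}{3626}} = \frac{i \sqrt{12102626}}{518}$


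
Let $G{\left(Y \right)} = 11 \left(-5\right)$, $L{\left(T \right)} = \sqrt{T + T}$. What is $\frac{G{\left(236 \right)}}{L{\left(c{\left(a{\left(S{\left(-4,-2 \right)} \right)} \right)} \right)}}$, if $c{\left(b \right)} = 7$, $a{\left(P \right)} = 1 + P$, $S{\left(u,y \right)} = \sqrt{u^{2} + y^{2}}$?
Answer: $- \frac{55 \sqrt{14}}{14} \approx -14.699$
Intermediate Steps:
$L{\left(T \right)} = \sqrt{2} \sqrt{T}$ ($L{\left(T \right)} = \sqrt{2 T} = \sqrt{2} \sqrt{T}$)
$G{\left(Y \right)} = -55$
$\frac{G{\left(236 \right)}}{L{\left(c{\left(a{\left(S{\left(-4,-2 \right)} \right)} \right)} \right)}} = - \frac{55}{\sqrt{2} \sqrt{7}} = - \frac{55}{\sqrt{14}} = - 55 \frac{\sqrt{14}}{14} = - \frac{55 \sqrt{14}}{14}$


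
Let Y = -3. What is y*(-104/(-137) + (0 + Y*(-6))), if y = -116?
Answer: -298120/137 ≈ -2176.1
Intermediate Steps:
y*(-104/(-137) + (0 + Y*(-6))) = -116*(-104/(-137) + (0 - 3*(-6))) = -116*(-104*(-1/137) + (0 + 18)) = -116*(104/137 + 18) = -116*2570/137 = -298120/137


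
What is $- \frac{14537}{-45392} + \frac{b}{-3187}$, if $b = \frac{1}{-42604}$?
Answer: $\frac{493454653117}{1540819501904} \approx 0.32025$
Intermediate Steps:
$b = - \frac{1}{42604} \approx -2.3472 \cdot 10^{-5}$
$- \frac{14537}{-45392} + \frac{b}{-3187} = - \frac{14537}{-45392} - \frac{1}{42604 \left(-3187\right)} = \left(-14537\right) \left(- \frac{1}{45392}\right) - - \frac{1}{135778948} = \frac{14537}{45392} + \frac{1}{135778948} = \frac{493454653117}{1540819501904}$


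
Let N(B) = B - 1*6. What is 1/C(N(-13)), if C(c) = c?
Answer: -1/19 ≈ -0.052632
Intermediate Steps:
N(B) = -6 + B (N(B) = B - 6 = -6 + B)
1/C(N(-13)) = 1/(-6 - 13) = 1/(-19) = -1/19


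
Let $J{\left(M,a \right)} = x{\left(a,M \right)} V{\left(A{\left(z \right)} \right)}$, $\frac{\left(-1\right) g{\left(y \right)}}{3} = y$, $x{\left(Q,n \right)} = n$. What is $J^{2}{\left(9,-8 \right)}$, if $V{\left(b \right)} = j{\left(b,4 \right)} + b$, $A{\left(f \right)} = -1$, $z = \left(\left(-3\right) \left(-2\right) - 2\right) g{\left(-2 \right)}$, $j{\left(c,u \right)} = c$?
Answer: $324$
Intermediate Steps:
$g{\left(y \right)} = - 3 y$
$z = 24$ ($z = \left(\left(-3\right) \left(-2\right) - 2\right) \left(\left(-3\right) \left(-2\right)\right) = \left(6 - 2\right) 6 = 4 \cdot 6 = 24$)
$V{\left(b \right)} = 2 b$ ($V{\left(b \right)} = b + b = 2 b$)
$J{\left(M,a \right)} = - 2 M$ ($J{\left(M,a \right)} = M 2 \left(-1\right) = M \left(-2\right) = - 2 M$)
$J^{2}{\left(9,-8 \right)} = \left(\left(-2\right) 9\right)^{2} = \left(-18\right)^{2} = 324$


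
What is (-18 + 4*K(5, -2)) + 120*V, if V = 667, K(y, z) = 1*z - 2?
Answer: 80006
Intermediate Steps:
K(y, z) = -2 + z (K(y, z) = z - 2 = -2 + z)
(-18 + 4*K(5, -2)) + 120*V = (-18 + 4*(-2 - 2)) + 120*667 = (-18 + 4*(-4)) + 80040 = (-18 - 16) + 80040 = -34 + 80040 = 80006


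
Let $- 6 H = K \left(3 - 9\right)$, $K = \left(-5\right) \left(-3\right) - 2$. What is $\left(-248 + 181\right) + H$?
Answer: $-54$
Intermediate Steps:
$K = 13$ ($K = 15 - 2 = 13$)
$H = 13$ ($H = - \frac{13 \left(3 - 9\right)}{6} = - \frac{13 \left(-6\right)}{6} = \left(- \frac{1}{6}\right) \left(-78\right) = 13$)
$\left(-248 + 181\right) + H = \left(-248 + 181\right) + 13 = -67 + 13 = -54$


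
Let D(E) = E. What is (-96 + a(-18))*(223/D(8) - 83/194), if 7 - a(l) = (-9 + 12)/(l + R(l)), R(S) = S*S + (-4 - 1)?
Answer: -71330351/29197 ≈ -2443.1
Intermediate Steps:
R(S) = -5 + S² (R(S) = S² - 5 = -5 + S²)
a(l) = 7 - 3/(-5 + l + l²) (a(l) = 7 - (-9 + 12)/(l + (-5 + l²)) = 7 - 3/(-5 + l + l²))
(-96 + a(-18))*(223/D(8) - 83/194) = (-96 + (-38 + 7*(-18) + 7*(-18)²)/(-5 - 18 + (-18)²))*(223/8 - 83/194) = (-96 + (-38 - 126 + 7*324)/(-5 - 18 + 324))*(223*(⅛) - 83*1/194) = (-96 + (-38 - 126 + 2268)/301)*(223/8 - 83/194) = (-96 + (1/301)*2104)*(21299/776) = (-96 + 2104/301)*(21299/776) = -26792/301*21299/776 = -71330351/29197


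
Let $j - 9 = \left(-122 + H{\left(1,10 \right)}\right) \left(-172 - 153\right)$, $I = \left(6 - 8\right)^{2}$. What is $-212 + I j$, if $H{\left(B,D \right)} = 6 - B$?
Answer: $151924$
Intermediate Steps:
$I = 4$ ($I = \left(-2\right)^{2} = 4$)
$j = 38034$ ($j = 9 + \left(-122 + \left(6 - 1\right)\right) \left(-172 - 153\right) = 9 + \left(-122 + \left(6 - 1\right)\right) \left(-325\right) = 9 + \left(-122 + 5\right) \left(-325\right) = 9 - -38025 = 9 + 38025 = 38034$)
$-212 + I j = -212 + 4 \cdot 38034 = -212 + 152136 = 151924$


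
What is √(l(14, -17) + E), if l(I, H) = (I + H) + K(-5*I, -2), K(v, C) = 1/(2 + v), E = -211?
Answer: 21*I*√561/34 ≈ 14.629*I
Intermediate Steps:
l(I, H) = H + I + 1/(2 - 5*I) (l(I, H) = (I + H) + 1/(2 - 5*I) = (H + I) + 1/(2 - 5*I) = H + I + 1/(2 - 5*I))
√(l(14, -17) + E) = √((-1 + (-2 + 5*14)*(-17 + 14))/(-2 + 5*14) - 211) = √((-1 + (-2 + 70)*(-3))/(-2 + 70) - 211) = √((-1 + 68*(-3))/68 - 211) = √((-1 - 204)/68 - 211) = √((1/68)*(-205) - 211) = √(-205/68 - 211) = √(-14553/68) = 21*I*√561/34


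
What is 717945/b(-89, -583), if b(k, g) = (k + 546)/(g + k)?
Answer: -482459040/457 ≈ -1.0557e+6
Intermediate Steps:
b(k, g) = (546 + k)/(g + k)
717945/b(-89, -583) = 717945/(((546 - 89)/(-583 - 89))) = 717945/((457/(-672))) = 717945/((-1/672*457)) = 717945/(-457/672) = 717945*(-672/457) = -482459040/457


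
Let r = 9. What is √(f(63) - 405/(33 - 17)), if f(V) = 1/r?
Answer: I*√3629/12 ≈ 5.0201*I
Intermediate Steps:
f(V) = ⅑ (f(V) = 1/9 = ⅑)
√(f(63) - 405/(33 - 17)) = √(⅑ - 405/(33 - 17)) = √(⅑ - 405/16) = √(-3629/144) = I*√3629/12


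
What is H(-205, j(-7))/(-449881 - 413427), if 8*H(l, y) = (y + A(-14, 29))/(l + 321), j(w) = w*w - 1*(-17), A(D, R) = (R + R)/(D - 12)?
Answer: -829/10414947712 ≈ -7.9597e-8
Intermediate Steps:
A(D, R) = 2*R/(-12 + D) (A(D, R) = (2*R)/(-12 + D) = 2*R/(-12 + D))
j(w) = 17 + w² (j(w) = w² + 17 = 17 + w²)
H(l, y) = (-29/13 + y)/(8*(321 + l)) (H(l, y) = ((y + 2*29/(-12 - 14))/(l + 321))/8 = ((y + 2*29/(-26))/(321 + l))/8 = ((y + 2*29*(-1/26))/(321 + l))/8 = ((y - 29/13)/(321 + l))/8 = ((-29/13 + y)/(321 + l))/8 = (-29/13 + y)/(8*(321 + l)))
H(-205, j(-7))/(-449881 - 413427) = ((-29 + 13*(17 + (-7)²))/(104*(321 - 205)))/(-449881 - 413427) = ((1/104)*(-29 + 13*(17 + 49))/116)/(-863308) = ((1/104)*(1/116)*(-29 + 13*66))*(-1/863308) = ((1/104)*(1/116)*(-29 + 858))*(-1/863308) = ((1/104)*(1/116)*829)*(-1/863308) = (829/12064)*(-1/863308) = -829/10414947712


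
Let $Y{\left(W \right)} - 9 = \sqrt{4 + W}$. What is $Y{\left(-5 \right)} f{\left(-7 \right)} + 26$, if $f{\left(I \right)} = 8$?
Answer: $98 + 8 i \approx 98.0 + 8.0 i$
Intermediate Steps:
$Y{\left(W \right)} = 9 + \sqrt{4 + W}$
$Y{\left(-5 \right)} f{\left(-7 \right)} + 26 = \left(9 + \sqrt{4 - 5}\right) 8 + 26 = \left(9 + \sqrt{-1}\right) 8 + 26 = \left(9 + i\right) 8 + 26 = \left(72 + 8 i\right) + 26 = 98 + 8 i$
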